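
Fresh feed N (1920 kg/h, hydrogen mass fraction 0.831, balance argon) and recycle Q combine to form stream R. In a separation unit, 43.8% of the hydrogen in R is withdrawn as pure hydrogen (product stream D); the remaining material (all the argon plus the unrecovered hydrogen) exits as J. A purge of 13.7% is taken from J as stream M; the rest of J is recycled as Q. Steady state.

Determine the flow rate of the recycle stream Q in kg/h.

3547 kg/h

argon enters only via N and leaves only via the purge: 1920×0.169 = 0.137×(argon in J), and the separation unit passes all argon, so argon in R = argon in J = 2368.5 kg/h.
hydrogen in R: m_A = 1920×0.831 + (1−0.137)·(1−0.438)·m_A, so m_A = 1595.5/0.5150 = 3098.1 kg/h.
J = (1−0.438)×3098.1 + 2368.5 = 4109.6 kg/h.
Recycle Q = (1−0.137)×4109.6 = 3546.6 kg/h.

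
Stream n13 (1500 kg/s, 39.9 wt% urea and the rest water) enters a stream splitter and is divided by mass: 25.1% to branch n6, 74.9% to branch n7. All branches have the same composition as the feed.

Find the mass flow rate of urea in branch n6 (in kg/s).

150.2 kg/s

Branch n6 total = 0.251×1500 = 376.5 kg/s.
urea in n6 = 0.399×376.5 = 150.22 kg/s.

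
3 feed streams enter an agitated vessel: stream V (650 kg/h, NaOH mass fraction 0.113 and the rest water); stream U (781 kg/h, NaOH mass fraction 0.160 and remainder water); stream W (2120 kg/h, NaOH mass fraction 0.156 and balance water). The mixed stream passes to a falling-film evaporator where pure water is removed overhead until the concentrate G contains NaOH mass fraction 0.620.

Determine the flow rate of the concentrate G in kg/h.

NaOH entering = 650×0.113 + 781×0.160 + 2120×0.156 = 529.13 kg/h.
All NaOH reports to G, so G = 529.13/0.620 = 853.44 kg/h.

853.4 kg/h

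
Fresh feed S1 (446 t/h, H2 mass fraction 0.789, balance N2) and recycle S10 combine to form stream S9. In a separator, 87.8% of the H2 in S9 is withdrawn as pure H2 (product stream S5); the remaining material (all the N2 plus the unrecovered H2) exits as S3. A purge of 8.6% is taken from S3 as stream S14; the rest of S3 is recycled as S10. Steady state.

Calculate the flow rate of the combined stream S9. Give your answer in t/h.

N2 enters only via S1 and leaves only via the purge: 446×0.211 = 0.086×(N2 in S3), and the separator passes all N2, so N2 in S9 = N2 in S3 = 1094.3 t/h.
H2 in S9: m_A = 446×0.789 + (1−0.086)·(1−0.878)·m_A, so m_A = 351.89/0.8885 = 396.06 t/h.
S9 = 396.06 + 1094.3 = 1490.3 t/h.

1490 t/h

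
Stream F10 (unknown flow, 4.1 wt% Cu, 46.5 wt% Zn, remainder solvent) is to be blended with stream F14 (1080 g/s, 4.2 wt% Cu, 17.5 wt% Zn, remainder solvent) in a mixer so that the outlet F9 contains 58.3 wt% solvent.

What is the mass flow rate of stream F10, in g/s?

2427 g/s

Let F10 be the unknown flow. Total out = 1080 + F10.
solvent balance: 845.64 + 0.494·F10 = 0.583·(1080 + F10)
(0.494 − 0.583)·F10 = 0.583×1080 − 845.64 = -216
F10 = -216 / -0.089 = 2427 g/s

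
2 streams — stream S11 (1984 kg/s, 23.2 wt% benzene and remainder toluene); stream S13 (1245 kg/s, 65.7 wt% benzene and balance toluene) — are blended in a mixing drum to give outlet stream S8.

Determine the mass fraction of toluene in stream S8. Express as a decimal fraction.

Total flow out = 1984 + 1245 = 3229 kg/s.
toluene in = 1984×0.768 + 1245×0.343 = 1950.7 kg/s.
toluene mass fraction in S8 = 1950.7/3229 = 0.6041.

0.6041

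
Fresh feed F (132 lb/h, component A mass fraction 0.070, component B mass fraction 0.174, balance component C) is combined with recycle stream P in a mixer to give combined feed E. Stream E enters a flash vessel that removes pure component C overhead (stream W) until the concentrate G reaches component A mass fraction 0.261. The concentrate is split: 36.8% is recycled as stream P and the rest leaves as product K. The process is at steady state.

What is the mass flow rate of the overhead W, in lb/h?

96.6 lb/h

Overall component A balance (none leaves overhead): component A in fresh feed = component A in product, i.e. 132×0.070 = (1−0.368)·G·0.261.
G = 9.24/(0.261×0.632) = 56.016 lb/h.
Recycle P = 0.368×56.016 = 20.614 lb/h.
Combined feed E = 132 + 20.614 = 152.61 lb/h.
Overhead W = E − G = 152.61 − 56.016 = 96.598 lb/h.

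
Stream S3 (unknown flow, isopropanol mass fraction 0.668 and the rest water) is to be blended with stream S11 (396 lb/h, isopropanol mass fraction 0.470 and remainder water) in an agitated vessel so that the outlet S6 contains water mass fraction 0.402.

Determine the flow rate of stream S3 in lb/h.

Let S3 be the unknown flow. Total out = 396 + S3.
water balance: 209.88 + 0.332·S3 = 0.402·(396 + S3)
(0.332 − 0.402)·S3 = 0.402×396 − 209.88 = -50.688
S3 = -50.688 / -0.070 = 724.11 lb/h

724.1 lb/h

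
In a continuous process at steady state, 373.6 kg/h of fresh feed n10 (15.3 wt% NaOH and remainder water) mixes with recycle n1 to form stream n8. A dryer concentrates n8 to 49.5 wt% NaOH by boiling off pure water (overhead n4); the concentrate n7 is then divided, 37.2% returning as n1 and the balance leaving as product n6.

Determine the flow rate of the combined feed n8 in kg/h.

442 kg/h

Overall NaOH balance (none leaves overhead): NaOH in fresh feed = NaOH in product, i.e. 373.6×0.153 = (1−0.372)·n7·0.495.
n7 = 57.161/(0.495×0.628) = 183.88 kg/h.
Recycle n1 = 0.372×183.88 = 68.403 kg/h.
Combined feed n8 = 373.6 + 68.403 = 442 kg/h.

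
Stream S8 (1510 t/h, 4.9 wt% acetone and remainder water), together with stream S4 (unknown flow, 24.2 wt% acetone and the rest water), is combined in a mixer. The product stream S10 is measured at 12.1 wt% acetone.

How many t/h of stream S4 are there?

Let S4 be the unknown flow. Total out = 1510 + S4.
acetone balance: 73.99 + 0.242·S4 = 0.121·(1510 + S4)
(0.242 − 0.121)·S4 = 0.121×1510 − 73.99 = 108.72
S4 = 108.72 / 0.121 = 898.51 t/h

898.5 t/h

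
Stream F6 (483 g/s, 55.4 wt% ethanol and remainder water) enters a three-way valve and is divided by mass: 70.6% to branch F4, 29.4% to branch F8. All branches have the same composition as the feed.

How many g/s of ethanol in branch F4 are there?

188.9 g/s

Branch F4 total = 0.706×483 = 341 g/s.
ethanol in F4 = 0.554×341 = 188.91 g/s.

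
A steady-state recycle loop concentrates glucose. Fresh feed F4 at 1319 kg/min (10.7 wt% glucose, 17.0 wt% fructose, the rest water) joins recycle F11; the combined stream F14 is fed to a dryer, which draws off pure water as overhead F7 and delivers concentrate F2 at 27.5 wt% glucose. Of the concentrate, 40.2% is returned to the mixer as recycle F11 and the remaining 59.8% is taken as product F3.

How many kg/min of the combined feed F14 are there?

Overall glucose balance (none leaves overhead): glucose in fresh feed = glucose in product, i.e. 1319×0.107 = (1−0.402)·F2·0.275.
F2 = 141.13/(0.275×0.598) = 858.21 kg/min.
Recycle F11 = 0.402×858.21 = 345 kg/min.
Combined feed F14 = 1319 + 345 = 1664 kg/min.

1664 kg/min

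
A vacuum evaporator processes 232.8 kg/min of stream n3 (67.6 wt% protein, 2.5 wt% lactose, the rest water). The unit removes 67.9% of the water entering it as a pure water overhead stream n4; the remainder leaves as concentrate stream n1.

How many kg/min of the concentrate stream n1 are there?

water entering = 232.8×0.299 = 69.607 kg/min; overhead removed = 0.679×69.607 = 47.263 kg/min.
Concentrate = 232.8 − 47.263 = 185.54 kg/min.

185.5 kg/min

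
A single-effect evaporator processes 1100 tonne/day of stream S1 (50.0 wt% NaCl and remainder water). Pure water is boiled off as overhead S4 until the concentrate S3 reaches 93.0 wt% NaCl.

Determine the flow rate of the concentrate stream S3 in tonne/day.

591.4 tonne/day

NaCl is conserved: 1100×0.500 = 550 tonne/day all reports to the concentrate.
Concentrate = 550/(target fraction) = 591.4 tonne/day.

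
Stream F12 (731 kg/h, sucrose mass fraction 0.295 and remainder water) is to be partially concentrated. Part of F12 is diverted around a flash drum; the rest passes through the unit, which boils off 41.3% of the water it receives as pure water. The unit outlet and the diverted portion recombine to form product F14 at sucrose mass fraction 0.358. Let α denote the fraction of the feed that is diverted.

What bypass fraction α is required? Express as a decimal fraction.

0.396

All 731×0.295 = 215.64 kg/h of sucrose reaches F14, so F14 = 215.64/0.358 = 602.36 kg/h and vapour = 128.64 kg/h.
The evaporator receives (1−α)·731 of feed at 0.705 water and removes 0.413 of that water:
0.413×0.705×(1−α)×731 = 128.64
(1−α) = 128.64/212.84 = 0.6044;  α = 0.3956.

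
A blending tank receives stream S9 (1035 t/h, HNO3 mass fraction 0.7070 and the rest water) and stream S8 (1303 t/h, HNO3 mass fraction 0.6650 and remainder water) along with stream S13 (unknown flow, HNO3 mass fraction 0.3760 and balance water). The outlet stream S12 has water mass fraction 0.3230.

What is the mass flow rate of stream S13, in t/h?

Let S13 be the unknown flow. Total out = 2338 + S13.
water balance: 739.76 + 0.624·S13 = 0.323·(2338 + S13)
(0.624 − 0.323)·S13 = 0.323×2338 − 739.76 = 15.414
S13 = 15.414 / 0.301 = 51.209 t/h

51.21 t/h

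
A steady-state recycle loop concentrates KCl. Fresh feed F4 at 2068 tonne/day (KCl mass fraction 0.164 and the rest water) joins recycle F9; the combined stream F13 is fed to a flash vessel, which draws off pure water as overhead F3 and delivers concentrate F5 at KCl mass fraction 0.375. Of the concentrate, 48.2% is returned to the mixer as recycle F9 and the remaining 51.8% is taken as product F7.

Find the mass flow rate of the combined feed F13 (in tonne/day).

2910 tonne/day

Overall KCl balance (none leaves overhead): KCl in fresh feed = KCl in product, i.e. 2068×0.164 = (1−0.482)·F5·0.375.
F5 = 339.15/(0.375×0.518) = 1746 tonne/day.
Recycle F9 = 0.482×1746 = 841.55 tonne/day.
Combined feed F13 = 2068 + 841.55 = 2909.6 tonne/day.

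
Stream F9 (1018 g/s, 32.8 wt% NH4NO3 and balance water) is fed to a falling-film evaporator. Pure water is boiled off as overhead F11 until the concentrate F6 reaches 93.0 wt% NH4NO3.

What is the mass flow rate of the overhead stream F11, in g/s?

NH4NO3 is conserved: 1018×0.328 = 333.9 g/s all reports to the concentrate.
Concentrate = 333.9/(target fraction) = 359.04 g/s.
Overhead = 1018 − 359.04 = 658.96 g/s.

659 g/s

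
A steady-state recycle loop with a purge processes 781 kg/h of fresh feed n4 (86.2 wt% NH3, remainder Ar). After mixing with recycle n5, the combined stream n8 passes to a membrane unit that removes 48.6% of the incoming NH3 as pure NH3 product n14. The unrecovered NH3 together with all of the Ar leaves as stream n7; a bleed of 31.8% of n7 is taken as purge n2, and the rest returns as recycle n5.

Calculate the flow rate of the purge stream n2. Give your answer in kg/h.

277.2 kg/h

Ar enters only via n4 and leaves only via the purge: 781×0.138 = 0.318×(Ar in n7), and the membrane unit passes all Ar, so Ar in n8 = Ar in n7 = 338.92 kg/h.
NH3 in n8: m_A = 781×0.862 + (1−0.318)·(1−0.486)·m_A, so m_A = 673.22/0.6495 = 1036.6 kg/h.
n7 = (1−0.486)×1036.6 + 338.92 = 871.74 kg/h.
Purge n2 = 0.318×871.74 = 277.21 kg/h.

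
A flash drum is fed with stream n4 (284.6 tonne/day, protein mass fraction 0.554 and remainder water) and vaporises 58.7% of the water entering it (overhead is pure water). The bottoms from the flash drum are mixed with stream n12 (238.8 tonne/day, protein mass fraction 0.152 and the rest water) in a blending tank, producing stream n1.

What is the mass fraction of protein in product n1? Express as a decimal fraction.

0.432

Vapour removed = 0.587×0.446×284.6 = 74.509 tonne/day; concentrate = 210.09 tonne/day.
protein reaching the mixer = 157.67 (from concentrate) + 238.8×0.152 = 193.97 tonne/day.
Product flow = 210.09 + 238.8 = 448.89 tonne/day; protein fraction = 0.432.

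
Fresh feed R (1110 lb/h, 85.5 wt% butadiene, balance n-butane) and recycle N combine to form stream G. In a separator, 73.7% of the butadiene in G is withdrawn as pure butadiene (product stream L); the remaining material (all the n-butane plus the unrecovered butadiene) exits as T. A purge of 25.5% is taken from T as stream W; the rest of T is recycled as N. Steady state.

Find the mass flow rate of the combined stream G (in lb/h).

n-butane enters only via R and leaves only via the purge: 1110×0.145 = 0.255×(n-butane in T), and the separator passes all n-butane, so n-butane in G = n-butane in T = 631.18 lb/h.
butadiene in G: m_A = 1110×0.855 + (1−0.255)·(1−0.737)·m_A, so m_A = 949.05/0.8041 = 1180.3 lb/h.
G = 1180.3 + 631.18 = 1811.5 lb/h.

1811 lb/h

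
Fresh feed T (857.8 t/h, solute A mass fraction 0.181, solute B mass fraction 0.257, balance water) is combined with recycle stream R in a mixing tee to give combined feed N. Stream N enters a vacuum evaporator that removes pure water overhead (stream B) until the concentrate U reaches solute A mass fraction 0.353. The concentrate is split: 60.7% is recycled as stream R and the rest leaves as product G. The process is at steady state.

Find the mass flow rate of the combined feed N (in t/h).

1537 t/h

Overall solute A balance (none leaves overhead): solute A in fresh feed = solute A in product, i.e. 857.8×0.181 = (1−0.607)·U·0.353.
U = 155.26/(0.353×0.393) = 1119.2 t/h.
Recycle R = 0.607×1119.2 = 679.34 t/h.
Combined feed N = 857.8 + 679.34 = 1537.1 t/h.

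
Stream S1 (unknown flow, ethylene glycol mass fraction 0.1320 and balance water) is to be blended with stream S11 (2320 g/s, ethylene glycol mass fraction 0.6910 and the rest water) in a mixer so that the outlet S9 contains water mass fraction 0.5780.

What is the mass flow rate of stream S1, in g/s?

2152 g/s

Let S1 be the unknown flow. Total out = 2320 + S1.
water balance: 716.88 + 0.868·S1 = 0.578·(2320 + S1)
(0.868 − 0.578)·S1 = 0.578×2320 − 716.88 = 624.08
S1 = 624.08 / 0.290 = 2152 g/s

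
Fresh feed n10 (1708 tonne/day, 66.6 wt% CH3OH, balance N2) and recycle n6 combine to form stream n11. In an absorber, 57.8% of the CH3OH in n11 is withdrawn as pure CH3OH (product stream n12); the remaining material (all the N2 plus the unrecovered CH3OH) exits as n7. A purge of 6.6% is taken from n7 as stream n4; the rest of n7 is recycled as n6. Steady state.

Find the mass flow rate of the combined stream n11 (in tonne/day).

N2 enters only via n10 and leaves only via the purge: 1708×0.334 = 0.066×(N2 in n7), and the absorber passes all N2, so N2 in n11 = N2 in n7 = 8643.5 tonne/day.
CH3OH in n11: m_A = 1708×0.666 + (1−0.066)·(1−0.578)·m_A, so m_A = 1137.5/0.6059 = 1877.6 tonne/day.
n11 = 1877.6 + 8643.5 = 10521 tonne/day.

10520 tonne/day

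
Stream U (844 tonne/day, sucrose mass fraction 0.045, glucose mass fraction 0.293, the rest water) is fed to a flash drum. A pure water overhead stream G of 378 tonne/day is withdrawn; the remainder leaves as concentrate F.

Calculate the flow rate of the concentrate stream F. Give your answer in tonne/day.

466 tonne/day

Concentrate = 844 − 378 = 466 tonne/day.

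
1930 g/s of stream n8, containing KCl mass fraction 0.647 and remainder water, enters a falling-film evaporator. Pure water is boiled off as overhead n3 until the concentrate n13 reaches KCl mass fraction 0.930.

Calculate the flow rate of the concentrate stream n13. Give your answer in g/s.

1343 g/s

KCl is conserved: 1930×0.647 = 1248.7 g/s all reports to the concentrate.
Concentrate = 1248.7/(target fraction) = 1342.7 g/s.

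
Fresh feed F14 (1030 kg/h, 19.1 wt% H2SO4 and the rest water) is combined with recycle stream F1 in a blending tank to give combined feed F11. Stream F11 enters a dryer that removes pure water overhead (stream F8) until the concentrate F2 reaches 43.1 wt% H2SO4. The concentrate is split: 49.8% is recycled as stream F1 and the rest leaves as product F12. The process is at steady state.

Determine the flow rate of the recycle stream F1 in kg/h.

452.8 kg/h

Overall H2SO4 balance (none leaves overhead): H2SO4 in fresh feed = H2SO4 in product, i.e. 1030×0.191 = (1−0.498)·F2·0.431.
F2 = 196.73/(0.431×0.502) = 909.26 kg/h.
Recycle F1 = 0.498×909.26 = 452.81 kg/h.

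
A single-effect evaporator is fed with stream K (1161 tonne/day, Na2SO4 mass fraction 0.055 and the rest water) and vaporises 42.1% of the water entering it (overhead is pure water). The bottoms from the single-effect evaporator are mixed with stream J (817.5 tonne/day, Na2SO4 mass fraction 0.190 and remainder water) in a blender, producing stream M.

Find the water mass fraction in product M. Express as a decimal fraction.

Vapour removed = 0.421×0.945×1161 = 461.9 tonne/day; concentrate = 699.1 tonne/day.
water reaching the mixer = 635.25 (from concentrate) + 817.5×0.810 = 1297.4 tonne/day.
Product flow = 699.1 + 817.5 = 1516.6 tonne/day; water fraction = 0.855.

0.855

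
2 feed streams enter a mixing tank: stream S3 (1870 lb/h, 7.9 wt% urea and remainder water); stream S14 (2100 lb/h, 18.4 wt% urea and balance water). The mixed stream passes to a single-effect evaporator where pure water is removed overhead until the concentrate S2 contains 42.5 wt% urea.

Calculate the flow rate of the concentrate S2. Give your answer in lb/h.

1257 lb/h

urea entering = 1870×0.079 + 2100×0.184 = 534.13 lb/h.
All urea reports to S2, so S2 = 534.13/0.425 = 1256.8 lb/h.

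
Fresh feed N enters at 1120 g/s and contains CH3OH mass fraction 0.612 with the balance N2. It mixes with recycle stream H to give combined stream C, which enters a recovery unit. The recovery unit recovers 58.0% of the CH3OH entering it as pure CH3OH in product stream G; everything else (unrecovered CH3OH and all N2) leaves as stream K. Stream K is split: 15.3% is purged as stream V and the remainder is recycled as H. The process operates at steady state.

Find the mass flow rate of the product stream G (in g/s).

CH3OH in C: m_A = 1120×0.612 + (1−0.153)·(1−0.580)·m_A, so m_A = 685.44/0.6443 = 1063.9 g/s.
Product G = 0.580×1063.9 = 617.07 g/s.

617.1 g/s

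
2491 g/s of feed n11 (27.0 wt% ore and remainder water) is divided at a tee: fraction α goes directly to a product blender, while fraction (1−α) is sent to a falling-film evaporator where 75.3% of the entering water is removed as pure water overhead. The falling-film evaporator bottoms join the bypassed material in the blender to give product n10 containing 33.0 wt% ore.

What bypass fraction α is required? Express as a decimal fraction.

0.669

All 2491×0.270 = 672.57 g/s of ore reaches n10, so n10 = 672.57/0.330 = 2038.1 g/s and vapour = 452.91 g/s.
The evaporator receives (1−α)·2491 of feed at 0.730 water and removes 0.753 of that water:
0.753×0.730×(1−α)×2491 = 452.91
(1−α) = 452.91/1369.3 = 0.3308;  α = 0.6692.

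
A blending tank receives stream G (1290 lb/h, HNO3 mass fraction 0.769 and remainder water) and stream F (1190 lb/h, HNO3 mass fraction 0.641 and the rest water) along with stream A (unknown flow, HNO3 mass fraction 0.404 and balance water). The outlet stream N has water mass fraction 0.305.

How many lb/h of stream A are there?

Let A be the unknown flow. Total out = 2480 + A.
water balance: 725.2 + 0.596·A = 0.305·(2480 + A)
(0.596 − 0.305)·A = 0.305×2480 − 725.2 = 31.2
A = 31.2 / 0.291 = 107.22 lb/h

107.2 lb/h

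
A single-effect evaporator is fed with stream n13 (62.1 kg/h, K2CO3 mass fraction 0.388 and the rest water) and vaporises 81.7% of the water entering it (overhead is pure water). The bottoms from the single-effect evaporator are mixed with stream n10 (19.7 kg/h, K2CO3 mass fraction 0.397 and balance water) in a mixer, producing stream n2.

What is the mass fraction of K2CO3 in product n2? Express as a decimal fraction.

0.629

Vapour removed = 0.817×0.612×62.1 = 31.05 kg/h; concentrate = 31.05 kg/h.
K2CO3 reaching the mixer = 24.095 (from concentrate) + 19.7×0.397 = 31.916 kg/h.
Product flow = 31.05 + 19.7 = 50.75 kg/h; K2CO3 fraction = 0.629.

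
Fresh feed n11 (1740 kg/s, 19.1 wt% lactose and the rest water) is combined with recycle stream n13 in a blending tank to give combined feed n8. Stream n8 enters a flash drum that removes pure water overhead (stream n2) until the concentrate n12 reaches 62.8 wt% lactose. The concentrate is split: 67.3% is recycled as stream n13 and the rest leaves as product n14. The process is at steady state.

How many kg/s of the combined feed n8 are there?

2829 kg/s

Overall lactose balance (none leaves overhead): lactose in fresh feed = lactose in product, i.e. 1740×0.191 = (1−0.673)·n12·0.628.
n12 = 332.34/(0.628×0.327) = 1618.4 kg/s.
Recycle n13 = 0.673×1618.4 = 1089.2 kg/s.
Combined feed n8 = 1740 + 1089.2 = 2829.2 kg/s.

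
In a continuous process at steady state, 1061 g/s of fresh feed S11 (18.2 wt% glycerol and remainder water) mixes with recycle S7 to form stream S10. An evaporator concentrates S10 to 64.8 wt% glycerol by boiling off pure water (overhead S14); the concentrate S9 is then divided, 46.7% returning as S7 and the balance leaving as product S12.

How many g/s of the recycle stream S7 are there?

261.1 g/s

Overall glycerol balance (none leaves overhead): glycerol in fresh feed = glycerol in product, i.e. 1061×0.182 = (1−0.467)·S9·0.648.
S9 = 193.1/(0.648×0.533) = 559.09 g/s.
Recycle S7 = 0.467×559.09 = 261.1 g/s.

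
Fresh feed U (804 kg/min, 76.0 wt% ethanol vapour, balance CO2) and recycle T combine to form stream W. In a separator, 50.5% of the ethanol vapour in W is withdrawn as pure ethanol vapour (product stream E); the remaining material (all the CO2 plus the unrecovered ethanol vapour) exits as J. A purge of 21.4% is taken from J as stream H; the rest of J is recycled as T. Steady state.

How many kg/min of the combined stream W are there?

CO2 enters only via U and leaves only via the purge: 804×0.240 = 0.214×(CO2 in J), and the separator passes all CO2, so CO2 in W = CO2 in J = 901.68 kg/min.
ethanol vapour in W: m_A = 804×0.760 + (1−0.214)·(1−0.505)·m_A, so m_A = 611.04/0.6109 = 1000.2 kg/min.
W = 1000.2 + 901.68 = 1901.9 kg/min.

1902 kg/min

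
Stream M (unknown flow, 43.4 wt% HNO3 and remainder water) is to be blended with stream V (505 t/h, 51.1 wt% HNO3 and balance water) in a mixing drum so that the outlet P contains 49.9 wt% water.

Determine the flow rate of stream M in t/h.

75.37 t/h

Let M be the unknown flow. Total out = 505 + M.
water balance: 246.94 + 0.566·M = 0.499·(505 + M)
(0.566 − 0.499)·M = 0.499×505 − 246.94 = 5.05
M = 5.05 / 0.067 = 75.373 t/h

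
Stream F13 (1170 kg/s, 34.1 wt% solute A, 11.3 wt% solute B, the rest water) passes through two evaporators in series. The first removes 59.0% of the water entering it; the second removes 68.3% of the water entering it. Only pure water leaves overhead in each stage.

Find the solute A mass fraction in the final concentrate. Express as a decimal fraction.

0.6496

water in feed = 1170×0.546 = 638.82 kg/s.
After stage 1: water left = (1−0.590)×638.82 = 261.92; stream total = 793.1 kg/s.
After stage 2: water left = (1−0.683)×261.92 = 83.027; final concentrate = 614.21 kg/s.
solute A fraction = 398.97/614.21 = 0.6496.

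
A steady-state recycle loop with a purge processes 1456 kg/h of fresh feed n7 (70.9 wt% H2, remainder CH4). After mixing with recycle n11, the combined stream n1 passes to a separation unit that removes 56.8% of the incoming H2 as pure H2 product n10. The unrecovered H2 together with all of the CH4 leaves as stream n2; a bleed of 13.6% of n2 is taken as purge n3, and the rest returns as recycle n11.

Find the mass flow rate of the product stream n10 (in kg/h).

935.5 kg/h

H2 in n1: m_A = 1456×0.709 + (1−0.136)·(1−0.568)·m_A, so m_A = 1032.3/0.6268 = 1647.1 kg/h.
Product n10 = 0.568×1647.1 = 935.54 kg/h.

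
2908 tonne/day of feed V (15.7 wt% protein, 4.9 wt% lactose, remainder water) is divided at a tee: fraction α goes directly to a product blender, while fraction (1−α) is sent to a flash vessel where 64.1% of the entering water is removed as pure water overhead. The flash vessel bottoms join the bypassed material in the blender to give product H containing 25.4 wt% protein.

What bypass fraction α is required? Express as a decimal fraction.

0.250

All 2908×0.157 = 456.56 tonne/day of protein reaches H, so H = 456.56/0.254 = 1797.5 tonne/day and vapour = 1110.5 tonne/day.
The evaporator receives (1−α)·2908 of feed at 0.794 water and removes 0.641 of that water:
0.641×0.794×(1−α)×2908 = 1110.5
(1−α) = 1110.5/1480 = 0.7503;  α = 0.2497.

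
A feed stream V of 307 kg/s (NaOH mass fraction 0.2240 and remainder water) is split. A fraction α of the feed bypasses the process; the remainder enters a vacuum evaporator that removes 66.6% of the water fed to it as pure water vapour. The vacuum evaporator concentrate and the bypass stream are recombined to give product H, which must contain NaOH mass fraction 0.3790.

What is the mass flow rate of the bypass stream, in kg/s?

64.06 kg/s

All 307×0.224 = 68.768 kg/s of NaOH reaches H, so H = 68.768/0.379 = 181.45 kg/s and vapour = 125.55 kg/s.
The evaporator receives (1−α)·307 of feed at 0.776 water and removes 0.666 of that water:
0.666×0.776×(1−α)×307 = 125.55
(1−α) = 125.55/158.66 = 0.7913;  α = 0.2087.
Bypass flow = 0.2087×307 = 64.062 kg/s.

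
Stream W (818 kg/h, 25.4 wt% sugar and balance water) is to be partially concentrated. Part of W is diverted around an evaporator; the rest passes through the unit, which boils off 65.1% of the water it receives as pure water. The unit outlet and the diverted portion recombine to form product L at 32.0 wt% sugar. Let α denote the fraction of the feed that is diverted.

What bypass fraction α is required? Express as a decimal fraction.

0.575

All 818×0.254 = 207.77 kg/h of sugar reaches L, so L = 207.77/0.320 = 649.29 kg/h and vapour = 168.71 kg/h.
The evaporator receives (1−α)·818 of feed at 0.746 water and removes 0.651 of that water:
0.651×0.746×(1−α)×818 = 168.71
(1−α) = 168.71/397.26 = 0.4247;  α = 0.5753.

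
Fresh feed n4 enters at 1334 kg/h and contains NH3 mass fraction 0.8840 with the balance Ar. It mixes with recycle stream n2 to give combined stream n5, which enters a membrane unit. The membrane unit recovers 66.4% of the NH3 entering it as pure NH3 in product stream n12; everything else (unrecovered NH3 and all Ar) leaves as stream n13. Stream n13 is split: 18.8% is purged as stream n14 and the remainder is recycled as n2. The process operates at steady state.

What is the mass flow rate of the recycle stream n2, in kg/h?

1111 kg/h

Ar enters only via n4 and leaves only via the purge: 1334×0.116 = 0.188×(Ar in n13), and the membrane unit passes all Ar, so Ar in n5 = Ar in n13 = 823.11 kg/h.
NH3 in n5: m_A = 1334×0.884 + (1−0.188)·(1−0.664)·m_A, so m_A = 1179.3/0.7272 = 1621.7 kg/h.
n13 = (1−0.664)×1621.7 + 823.11 = 1368 kg/h.
Recycle n2 = (1−0.188)×1368 = 1110.8 kg/h.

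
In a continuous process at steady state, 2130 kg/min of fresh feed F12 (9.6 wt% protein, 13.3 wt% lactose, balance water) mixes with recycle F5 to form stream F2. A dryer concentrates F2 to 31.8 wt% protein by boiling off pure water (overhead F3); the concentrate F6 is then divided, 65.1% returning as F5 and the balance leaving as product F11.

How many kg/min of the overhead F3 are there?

1487 kg/min

Overall protein balance (none leaves overhead): protein in fresh feed = protein in product, i.e. 2130×0.096 = (1−0.651)·F6·0.318.
F6 = 204.48/(0.318×0.349) = 1842.5 kg/min.
Recycle F5 = 0.651×1842.5 = 1199.4 kg/min.
Combined feed F2 = 2130 + 1199.4 = 3329.4 kg/min.
Overhead F3 = F2 − F6 = 3329.4 − 1842.5 = 1487 kg/min.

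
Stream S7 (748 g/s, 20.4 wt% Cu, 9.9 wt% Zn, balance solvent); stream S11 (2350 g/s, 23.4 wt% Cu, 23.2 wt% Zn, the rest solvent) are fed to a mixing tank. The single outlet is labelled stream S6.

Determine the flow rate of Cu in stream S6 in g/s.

Cu out = Cu in = 748×0.204 + 2350×0.234 = 702.49 g/s.

702.5 g/s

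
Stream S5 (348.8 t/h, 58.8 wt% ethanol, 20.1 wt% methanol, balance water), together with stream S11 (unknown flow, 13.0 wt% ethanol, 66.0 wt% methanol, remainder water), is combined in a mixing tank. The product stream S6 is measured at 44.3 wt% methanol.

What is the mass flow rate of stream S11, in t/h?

Let S11 be the unknown flow. Total out = 348.8 + S11.
methanol balance: 70.109 + 0.660·S11 = 0.443·(348.8 + S11)
(0.660 − 0.443)·S11 = 0.443×348.8 − 70.109 = 84.41
S11 = 84.41 / 0.217 = 388.98 t/h

389 t/h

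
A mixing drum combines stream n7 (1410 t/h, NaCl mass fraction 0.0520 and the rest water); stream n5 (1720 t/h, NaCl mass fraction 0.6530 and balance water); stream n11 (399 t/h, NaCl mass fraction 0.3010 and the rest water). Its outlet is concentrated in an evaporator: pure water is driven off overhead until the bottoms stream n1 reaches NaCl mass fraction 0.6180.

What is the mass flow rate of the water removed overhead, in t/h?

1399 t/h

NaCl entering = 1410×0.052 + 1720×0.653 + 399×0.301 = 1316.6 t/h.
All NaCl reports to n1, so n1 = 1316.6/0.618 = 2130.4 t/h.
Total feed = 3529 t/h; overhead = 3529 − 2130.4 = 1398.6 t/h.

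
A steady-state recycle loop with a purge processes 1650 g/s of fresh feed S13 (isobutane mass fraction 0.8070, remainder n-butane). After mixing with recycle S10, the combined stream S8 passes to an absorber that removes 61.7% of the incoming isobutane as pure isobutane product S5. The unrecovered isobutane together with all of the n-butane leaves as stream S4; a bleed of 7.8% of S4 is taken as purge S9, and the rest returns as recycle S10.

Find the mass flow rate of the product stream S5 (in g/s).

1270 g/s

isobutane in S8: m_A = 1650×0.807 + (1−0.078)·(1−0.617)·m_A, so m_A = 1331.6/0.6469 = 2058.4 g/s.
Product S5 = 0.617×2058.4 = 1270.1 g/s.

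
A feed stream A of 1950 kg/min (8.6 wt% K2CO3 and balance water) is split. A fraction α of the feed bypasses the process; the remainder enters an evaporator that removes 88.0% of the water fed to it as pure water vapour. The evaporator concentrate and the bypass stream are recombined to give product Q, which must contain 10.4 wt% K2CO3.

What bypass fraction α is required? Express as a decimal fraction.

0.785

All 1950×0.086 = 167.7 kg/min of K2CO3 reaches Q, so Q = 167.7/0.104 = 1612.5 kg/min and vapour = 337.5 kg/min.
The evaporator receives (1−α)·1950 of feed at 0.914 water and removes 0.880 of that water:
0.880×0.914×(1−α)×1950 = 337.5
(1−α) = 337.5/1568.4 = 0.2152;  α = 0.7848.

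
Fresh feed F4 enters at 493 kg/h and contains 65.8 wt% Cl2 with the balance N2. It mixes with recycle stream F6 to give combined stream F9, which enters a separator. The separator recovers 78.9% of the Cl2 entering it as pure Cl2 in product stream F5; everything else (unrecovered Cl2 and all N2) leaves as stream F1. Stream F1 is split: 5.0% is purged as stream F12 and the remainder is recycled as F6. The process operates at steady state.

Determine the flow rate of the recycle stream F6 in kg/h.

3285 kg/h

N2 enters only via F4 and leaves only via the purge: 493×0.342 = 0.050×(N2 in F1), and the separator passes all N2, so N2 in F9 = N2 in F1 = 3372.1 kg/h.
Cl2 in F9: m_A = 493×0.658 + (1−0.050)·(1−0.789)·m_A, so m_A = 324.39/0.7995 = 405.72 kg/h.
F1 = (1−0.789)×405.72 + 3372.1 = 3457.7 kg/h.
Recycle F6 = (1−0.050)×3457.7 = 3284.8 kg/h.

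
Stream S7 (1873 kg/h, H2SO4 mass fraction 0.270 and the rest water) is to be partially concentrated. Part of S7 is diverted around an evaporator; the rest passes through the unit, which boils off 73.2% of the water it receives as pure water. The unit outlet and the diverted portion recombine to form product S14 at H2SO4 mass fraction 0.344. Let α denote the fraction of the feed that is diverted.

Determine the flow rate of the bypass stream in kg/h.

All 1873×0.270 = 505.71 kg/h of H2SO4 reaches S14, so S14 = 505.71/0.344 = 1470.1 kg/h and vapour = 402.91 kg/h.
The evaporator receives (1−α)·1873 of feed at 0.730 water and removes 0.732 of that water:
0.732×0.730×(1−α)×1873 = 402.91
(1−α) = 402.91/1000.9 = 0.4026;  α = 0.5974.
Bypass flow = 0.5974×1873 = 1119 kg/h.

1119 kg/h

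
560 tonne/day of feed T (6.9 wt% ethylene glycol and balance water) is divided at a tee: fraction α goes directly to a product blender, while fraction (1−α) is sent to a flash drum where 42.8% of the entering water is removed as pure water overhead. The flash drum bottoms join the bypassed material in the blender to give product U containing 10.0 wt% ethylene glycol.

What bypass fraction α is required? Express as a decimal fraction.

All 560×0.069 = 38.64 tonne/day of ethylene glycol reaches U, so U = 38.64/0.100 = 386.4 tonne/day and vapour = 173.6 tonne/day.
The evaporator receives (1−α)·560 of feed at 0.931 water and removes 0.428 of that water:
0.428×0.931×(1−α)×560 = 173.6
(1−α) = 173.6/223.14 = 0.7780;  α = 0.2220.

0.222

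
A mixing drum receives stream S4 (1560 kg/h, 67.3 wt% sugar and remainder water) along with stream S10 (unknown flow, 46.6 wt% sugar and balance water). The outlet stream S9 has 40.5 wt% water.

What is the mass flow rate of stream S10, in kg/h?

943.3 kg/h

Let S10 be the unknown flow. Total out = 1560 + S10.
water balance: 510.12 + 0.534·S10 = 0.405·(1560 + S10)
(0.534 − 0.405)·S10 = 0.405×1560 − 510.12 = 121.68
S10 = 121.68 / 0.129 = 943.26 kg/h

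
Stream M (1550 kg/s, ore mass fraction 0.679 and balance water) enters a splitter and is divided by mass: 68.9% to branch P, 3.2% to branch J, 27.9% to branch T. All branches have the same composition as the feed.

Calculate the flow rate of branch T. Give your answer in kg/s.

432.5 kg/s

Branch T flow = 0.279×1550 = 432.45 kg/s.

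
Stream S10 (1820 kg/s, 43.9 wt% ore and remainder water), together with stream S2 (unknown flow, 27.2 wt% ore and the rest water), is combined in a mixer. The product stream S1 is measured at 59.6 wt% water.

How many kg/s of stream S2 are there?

Let S2 be the unknown flow. Total out = 1820 + S2.
water balance: 1021 + 0.728·S2 = 0.596·(1820 + S2)
(0.728 − 0.596)·S2 = 0.596×1820 − 1021 = 63.7
S2 = 63.7 / 0.132 = 482.58 kg/s

482.6 kg/s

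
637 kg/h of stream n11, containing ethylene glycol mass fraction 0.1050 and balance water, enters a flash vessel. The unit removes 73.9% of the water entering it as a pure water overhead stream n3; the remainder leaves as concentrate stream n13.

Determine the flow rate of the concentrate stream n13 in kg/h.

water entering = 637×0.895 = 570.12 kg/h; overhead removed = 0.739×570.12 = 421.31 kg/h.
Concentrate = 637 − 421.31 = 215.69 kg/h.

215.7 kg/h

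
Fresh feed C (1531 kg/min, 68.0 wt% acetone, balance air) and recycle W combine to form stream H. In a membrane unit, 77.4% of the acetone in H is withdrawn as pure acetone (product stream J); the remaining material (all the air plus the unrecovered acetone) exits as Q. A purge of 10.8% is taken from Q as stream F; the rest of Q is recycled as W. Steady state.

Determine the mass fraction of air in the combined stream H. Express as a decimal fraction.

air enters only via C and leaves only via the purge: 1531×0.320 = 0.108×(air in Q), and the membrane unit passes all air, so air in H = air in Q = 4536.3 kg/min.
acetone in H: m_A = 1531×0.680 + (1−0.108)·(1−0.774)·m_A, so m_A = 1041.1/0.7984 = 1303.9 kg/min.
H = 1303.9 + 4536.3 = 5840.2 kg/min.
air fraction in H = 4536.3/5840.2 = 0.777.

0.777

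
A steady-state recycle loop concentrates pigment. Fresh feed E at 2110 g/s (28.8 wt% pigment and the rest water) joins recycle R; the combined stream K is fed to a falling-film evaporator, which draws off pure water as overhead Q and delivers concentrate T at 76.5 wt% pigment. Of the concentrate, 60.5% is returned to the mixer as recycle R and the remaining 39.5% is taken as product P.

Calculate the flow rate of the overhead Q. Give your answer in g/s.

1316 g/s

Overall pigment balance (none leaves overhead): pigment in fresh feed = pigment in product, i.e. 2110×0.288 = (1−0.605)·T·0.765.
T = 607.68/(0.765×0.395) = 2011 g/s.
Recycle R = 0.605×2011 = 1216.7 g/s.
Combined feed K = 2110 + 1216.7 = 3326.7 g/s.
Overhead Q = K − T = 3326.7 − 2011 = 1315.6 g/s.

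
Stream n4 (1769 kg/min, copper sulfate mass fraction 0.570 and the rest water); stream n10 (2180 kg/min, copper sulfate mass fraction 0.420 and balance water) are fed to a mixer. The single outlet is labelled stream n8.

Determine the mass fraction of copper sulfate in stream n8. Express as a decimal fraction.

0.487

Total flow out = 1769 + 2180 = 3949 kg/min.
copper sulfate in = 1769×0.570 + 2180×0.420 = 1923.9 kg/min.
copper sulfate mass fraction in n8 = 1923.9/3949 = 0.487.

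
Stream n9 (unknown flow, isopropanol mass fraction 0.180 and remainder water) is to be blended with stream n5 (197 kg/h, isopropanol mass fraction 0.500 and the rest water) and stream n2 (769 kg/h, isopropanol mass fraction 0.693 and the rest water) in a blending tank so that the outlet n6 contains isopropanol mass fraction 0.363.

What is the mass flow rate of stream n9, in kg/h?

Let n9 be the unknown flow. Total out = 966 + n9.
isopropanol balance: 631.42 + 0.180·n9 = 0.363·(966 + n9)
(0.180 − 0.363)·n9 = 0.363×966 − 631.42 = -280.76
n9 = -280.76 / -0.183 = 1534.2 kg/h

1534 kg/h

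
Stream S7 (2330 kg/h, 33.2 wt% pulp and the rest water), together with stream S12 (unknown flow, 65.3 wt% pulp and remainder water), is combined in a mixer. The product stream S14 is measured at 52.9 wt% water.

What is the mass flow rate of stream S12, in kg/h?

1780 kg/h

Let S12 be the unknown flow. Total out = 2330 + S12.
water balance: 1556.4 + 0.347·S12 = 0.529·(2330 + S12)
(0.347 − 0.529)·S12 = 0.529×2330 − 1556.4 = -323.87
S12 = -323.87 / -0.182 = 1779.5 kg/h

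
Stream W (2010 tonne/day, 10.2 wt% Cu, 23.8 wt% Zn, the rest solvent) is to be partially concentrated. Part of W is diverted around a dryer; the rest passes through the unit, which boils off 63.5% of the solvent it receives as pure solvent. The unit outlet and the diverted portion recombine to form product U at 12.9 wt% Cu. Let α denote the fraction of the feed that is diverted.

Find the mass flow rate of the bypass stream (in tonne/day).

1006 tonne/day

All 2010×0.102 = 205.02 tonne/day of Cu reaches U, so U = 205.02/0.129 = 1589.3 tonne/day and vapour = 420.7 tonne/day.
The evaporator receives (1−α)·2010 of feed at 0.660 solvent and removes 0.635 of that solvent:
0.635×0.660×(1−α)×2010 = 420.7
(1−α) = 420.7/842.39 = 0.4994;  α = 0.5006.
Bypass flow = 0.5006×2010 = 1006.2 tonne/day.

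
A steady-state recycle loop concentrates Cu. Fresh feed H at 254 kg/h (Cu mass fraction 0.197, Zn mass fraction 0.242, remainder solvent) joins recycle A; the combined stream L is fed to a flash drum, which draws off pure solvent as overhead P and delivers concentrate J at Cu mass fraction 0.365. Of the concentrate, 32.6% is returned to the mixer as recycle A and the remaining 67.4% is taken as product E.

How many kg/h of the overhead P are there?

116.9 kg/h

Overall Cu balance (none leaves overhead): Cu in fresh feed = Cu in product, i.e. 254×0.197 = (1−0.326)·J·0.365.
J = 50.038/(0.365×0.674) = 203.4 kg/h.
Recycle A = 0.326×203.4 = 66.308 kg/h.
Combined feed L = 254 + 66.308 = 320.31 kg/h.
Overhead P = L − J = 320.31 − 203.4 = 116.91 kg/h.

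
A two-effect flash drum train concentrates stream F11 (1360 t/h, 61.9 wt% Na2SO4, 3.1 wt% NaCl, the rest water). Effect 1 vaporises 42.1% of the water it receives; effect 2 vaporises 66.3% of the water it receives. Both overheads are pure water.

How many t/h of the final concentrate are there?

water in feed = 1360×0.350 = 476 t/h.
After stage 1: water left = (1−0.421)×476 = 275.6; stream total = 1159.6 t/h.
After stage 2: water left = (1−0.663)×275.6 = 92.879; final concentrate = 976.88 t/h.

976.9 t/h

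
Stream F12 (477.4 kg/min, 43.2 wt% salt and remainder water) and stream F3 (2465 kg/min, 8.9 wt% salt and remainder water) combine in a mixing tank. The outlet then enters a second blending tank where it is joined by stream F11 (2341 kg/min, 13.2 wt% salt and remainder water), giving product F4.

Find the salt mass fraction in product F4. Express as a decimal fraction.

0.1390

Overall, product flow = 5283.4 kg/min.
salt in = 477.4×0.432 + 2465×0.089 + 2341×0.132 = 734.63 kg/min.
salt fraction in F4 = 0.1390.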